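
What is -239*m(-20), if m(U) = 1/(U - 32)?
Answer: 239/52 ≈ 4.5962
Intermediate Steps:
m(U) = 1/(-32 + U)
-239*m(-20) = -239/(-32 - 20) = -239/(-52) = -239*(-1/52) = 239/52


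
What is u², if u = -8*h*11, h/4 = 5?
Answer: 3097600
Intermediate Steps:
h = 20 (h = 4*5 = 20)
u = -1760 (u = -8*20*11 = -160*11 = -1760)
u² = (-1760)² = 3097600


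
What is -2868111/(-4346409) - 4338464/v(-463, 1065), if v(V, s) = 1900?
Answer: -1570940797073/688181425 ≈ -2282.7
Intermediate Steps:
-2868111/(-4346409) - 4338464/v(-463, 1065) = -2868111/(-4346409) - 4338464/1900 = -2868111*(-1/4346409) - 4338464*1/1900 = 956037/1448803 - 1084616/475 = -1570940797073/688181425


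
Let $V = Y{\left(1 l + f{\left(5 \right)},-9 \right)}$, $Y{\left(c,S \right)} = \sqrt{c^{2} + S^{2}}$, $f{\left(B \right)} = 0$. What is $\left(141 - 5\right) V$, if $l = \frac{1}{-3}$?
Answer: $\frac{136 \sqrt{730}}{3} \approx 1224.8$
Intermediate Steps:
$l = - \frac{1}{3} \approx -0.33333$
$Y{\left(c,S \right)} = \sqrt{S^{2} + c^{2}}$
$V = \frac{\sqrt{730}}{3}$ ($V = \sqrt{\left(-9\right)^{2} + \left(1 \left(- \frac{1}{3}\right) + 0\right)^{2}} = \sqrt{81 + \left(- \frac{1}{3} + 0\right)^{2}} = \sqrt{81 + \left(- \frac{1}{3}\right)^{2}} = \sqrt{81 + \frac{1}{9}} = \sqrt{\frac{730}{9}} = \frac{\sqrt{730}}{3} \approx 9.0062$)
$\left(141 - 5\right) V = \left(141 - 5\right) \frac{\sqrt{730}}{3} = 136 \frac{\sqrt{730}}{3} = \frac{136 \sqrt{730}}{3}$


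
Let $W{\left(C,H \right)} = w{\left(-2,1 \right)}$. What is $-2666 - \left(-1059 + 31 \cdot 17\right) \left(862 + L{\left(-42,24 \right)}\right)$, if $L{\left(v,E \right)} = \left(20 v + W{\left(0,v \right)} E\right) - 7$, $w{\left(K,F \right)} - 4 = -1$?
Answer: $43618$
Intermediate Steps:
$w{\left(K,F \right)} = 3$ ($w{\left(K,F \right)} = 4 - 1 = 3$)
$W{\left(C,H \right)} = 3$
$L{\left(v,E \right)} = -7 + 3 E + 20 v$ ($L{\left(v,E \right)} = \left(20 v + 3 E\right) - 7 = \left(3 E + 20 v\right) - 7 = -7 + 3 E + 20 v$)
$-2666 - \left(-1059 + 31 \cdot 17\right) \left(862 + L{\left(-42,24 \right)}\right) = -2666 - \left(-1059 + 31 \cdot 17\right) \left(862 + \left(-7 + 3 \cdot 24 + 20 \left(-42\right)\right)\right) = -2666 - \left(-1059 + 527\right) \left(862 - 775\right) = -2666 - - 532 \left(862 - 775\right) = -2666 - \left(-532\right) 87 = -2666 - -46284 = -2666 + 46284 = 43618$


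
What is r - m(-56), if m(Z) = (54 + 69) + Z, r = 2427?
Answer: 2360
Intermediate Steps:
m(Z) = 123 + Z
r - m(-56) = 2427 - (123 - 56) = 2427 - 1*67 = 2427 - 67 = 2360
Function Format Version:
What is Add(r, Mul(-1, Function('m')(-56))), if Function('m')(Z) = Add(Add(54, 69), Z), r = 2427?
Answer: 2360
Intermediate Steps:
Function('m')(Z) = Add(123, Z)
Add(r, Mul(-1, Function('m')(-56))) = Add(2427, Mul(-1, Add(123, -56))) = Add(2427, Mul(-1, 67)) = Add(2427, -67) = 2360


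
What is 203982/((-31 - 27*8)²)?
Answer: 203982/61009 ≈ 3.3435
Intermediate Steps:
203982/((-31 - 27*8)²) = 203982/((-31 - 216)²) = 203982/((-247)²) = 203982/61009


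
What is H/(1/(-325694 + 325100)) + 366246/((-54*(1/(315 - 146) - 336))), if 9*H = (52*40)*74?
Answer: -1730524354637/170349 ≈ -1.0159e+7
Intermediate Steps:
H = 153920/9 (H = ((52*40)*74)/9 = (2080*74)/9 = (1/9)*153920 = 153920/9 ≈ 17102.)
H/(1/(-325694 + 325100)) + 366246/((-54*(1/(315 - 146) - 336))) = 153920/(9*(1/(-325694 + 325100))) + 366246/((-54*(1/(315 - 146) - 336))) = 153920/(9*(1/(-594))) + 366246/((-54*(1/169 - 336))) = 153920/(9*(-1/594)) + 366246/((-54*(1/169 - 336))) = (153920/9)*(-594) + 366246/((-54*(-56783/169))) = -10158720 + 366246/(3066282/169) = -10158720 + 366246*(169/3066282) = -10158720 + 3438643/170349 = -1730524354637/170349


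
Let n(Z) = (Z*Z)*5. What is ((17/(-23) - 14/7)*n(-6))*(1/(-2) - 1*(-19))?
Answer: -209790/23 ≈ -9121.3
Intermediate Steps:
n(Z) = 5*Z² (n(Z) = Z²*5 = 5*Z²)
((17/(-23) - 14/7)*n(-6))*(1/(-2) - 1*(-19)) = ((17/(-23) - 14/7)*(5*(-6)²))*(1/(-2) - 1*(-19)) = ((17*(-1/23) - 14*⅐)*(5*36))*(-½ + 19) = ((-17/23 - 2)*180)*(37/2) = -63/23*180*(37/2) = -11340/23*37/2 = -209790/23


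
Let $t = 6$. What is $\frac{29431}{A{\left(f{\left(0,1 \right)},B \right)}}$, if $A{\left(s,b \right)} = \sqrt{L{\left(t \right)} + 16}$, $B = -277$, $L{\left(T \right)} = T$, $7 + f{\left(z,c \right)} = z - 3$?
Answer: $\frac{29431 \sqrt{22}}{22} \approx 6274.7$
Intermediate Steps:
$f{\left(z,c \right)} = -10 + z$ ($f{\left(z,c \right)} = -7 + \left(z - 3\right) = -7 + \left(-3 + z\right) = -10 + z$)
$A{\left(s,b \right)} = \sqrt{22}$ ($A{\left(s,b \right)} = \sqrt{6 + 16} = \sqrt{22}$)
$\frac{29431}{A{\left(f{\left(0,1 \right)},B \right)}} = \frac{29431}{\sqrt{22}} = 29431 \frac{\sqrt{22}}{22} = \frac{29431 \sqrt{22}}{22}$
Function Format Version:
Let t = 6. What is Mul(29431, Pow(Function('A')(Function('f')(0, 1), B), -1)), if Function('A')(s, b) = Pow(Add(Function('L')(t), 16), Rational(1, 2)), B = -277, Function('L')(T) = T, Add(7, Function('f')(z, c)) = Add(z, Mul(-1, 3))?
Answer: Mul(Rational(29431, 22), Pow(22, Rational(1, 2))) ≈ 6274.7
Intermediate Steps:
Function('f')(z, c) = Add(-10, z) (Function('f')(z, c) = Add(-7, Add(z, Mul(-1, 3))) = Add(-7, Add(z, -3)) = Add(-7, Add(-3, z)) = Add(-10, z))
Function('A')(s, b) = Pow(22, Rational(1, 2)) (Function('A')(s, b) = Pow(Add(6, 16), Rational(1, 2)) = Pow(22, Rational(1, 2)))
Mul(29431, Pow(Function('A')(Function('f')(0, 1), B), -1)) = Mul(29431, Pow(Pow(22, Rational(1, 2)), -1)) = Mul(29431, Mul(Rational(1, 22), Pow(22, Rational(1, 2)))) = Mul(Rational(29431, 22), Pow(22, Rational(1, 2)))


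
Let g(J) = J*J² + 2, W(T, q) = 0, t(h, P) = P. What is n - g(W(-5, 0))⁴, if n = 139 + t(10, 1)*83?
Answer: 206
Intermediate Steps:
g(J) = 2 + J³ (g(J) = J³ + 2 = 2 + J³)
n = 222 (n = 139 + 1*83 = 139 + 83 = 222)
n - g(W(-5, 0))⁴ = 222 - (2 + 0³)⁴ = 222 - (2 + 0)⁴ = 222 - 1*2⁴ = 222 - 1*16 = 222 - 16 = 206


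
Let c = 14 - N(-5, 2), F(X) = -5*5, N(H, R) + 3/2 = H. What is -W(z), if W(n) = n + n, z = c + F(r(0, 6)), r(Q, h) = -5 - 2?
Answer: 9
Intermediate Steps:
r(Q, h) = -7
N(H, R) = -3/2 + H
F(X) = -25
c = 41/2 (c = 14 - (-3/2 - 5) = 14 - 1*(-13/2) = 14 + 13/2 = 41/2 ≈ 20.500)
z = -9/2 (z = 41/2 - 25 = -9/2 ≈ -4.5000)
W(n) = 2*n
-W(z) = -2*(-9)/2 = -1*(-9) = 9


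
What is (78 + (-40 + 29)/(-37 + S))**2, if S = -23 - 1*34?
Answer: 53919649/8836 ≈ 6102.3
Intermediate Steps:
S = -57 (S = -23 - 34 = -57)
(78 + (-40 + 29)/(-37 + S))**2 = (78 + (-40 + 29)/(-37 - 57))**2 = (78 - 11/(-94))**2 = (78 - 11*(-1/94))**2 = (78 + 11/94)**2 = (7343/94)**2 = 53919649/8836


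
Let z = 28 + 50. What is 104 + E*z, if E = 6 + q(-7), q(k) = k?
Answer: 26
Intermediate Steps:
z = 78
E = -1 (E = 6 - 7 = -1)
104 + E*z = 104 - 1*78 = 104 - 78 = 26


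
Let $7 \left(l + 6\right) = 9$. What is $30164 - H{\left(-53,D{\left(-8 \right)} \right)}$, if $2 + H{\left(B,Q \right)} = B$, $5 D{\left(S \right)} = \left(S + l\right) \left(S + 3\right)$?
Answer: $30219$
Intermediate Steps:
$l = - \frac{33}{7}$ ($l = -6 + \frac{1}{7} \cdot 9 = -6 + \frac{9}{7} = - \frac{33}{7} \approx -4.7143$)
$D{\left(S \right)} = \frac{\left(3 + S\right) \left(- \frac{33}{7} + S\right)}{5}$ ($D{\left(S \right)} = \frac{\left(S - \frac{33}{7}\right) \left(S + 3\right)}{5} = \frac{\left(- \frac{33}{7} + S\right) \left(3 + S\right)}{5} = \frac{\left(3 + S\right) \left(- \frac{33}{7} + S\right)}{5}$)
$H{\left(B,Q \right)} = -2 + B$
$30164 - H{\left(-53,D{\left(-8 \right)} \right)} = 30164 - \left(-2 - 53\right) = 30164 - -55 = 30164 + 55 = 30219$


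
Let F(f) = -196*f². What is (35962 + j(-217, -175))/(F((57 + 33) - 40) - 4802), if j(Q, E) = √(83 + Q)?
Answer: -17981/247401 - I*√134/494802 ≈ -0.07268 - 2.3395e-5*I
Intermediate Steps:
(35962 + j(-217, -175))/(F((57 + 33) - 40) - 4802) = (35962 + √(83 - 217))/(-196*((57 + 33) - 40)² - 4802) = (35962 + √(-134))/(-196*(90 - 40)² - 4802) = (35962 + I*√134)/(-196*50² - 4802) = (35962 + I*√134)/(-196*2500 - 4802) = (35962 + I*√134)/(-490000 - 4802) = (35962 + I*√134)/(-494802) = (35962 + I*√134)*(-1/494802) = -17981/247401 - I*√134/494802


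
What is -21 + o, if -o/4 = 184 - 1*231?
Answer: 167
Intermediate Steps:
o = 188 (o = -4*(184 - 1*231) = -4*(184 - 231) = -4*(-47) = 188)
-21 + o = -21 + 188 = 167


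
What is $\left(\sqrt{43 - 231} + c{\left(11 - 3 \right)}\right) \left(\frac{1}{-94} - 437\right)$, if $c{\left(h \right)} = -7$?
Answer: $\frac{287553}{94} - \frac{41079 i \sqrt{47}}{47} \approx 3059.1 - 5992.0 i$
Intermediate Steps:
$\left(\sqrt{43 - 231} + c{\left(11 - 3 \right)}\right) \left(\frac{1}{-94} - 437\right) = \left(\sqrt{43 - 231} - 7\right) \left(\frac{1}{-94} - 437\right) = \left(\sqrt{-188} - 7\right) \left(- \frac{1}{94} - 437\right) = \left(2 i \sqrt{47} - 7\right) \left(- \frac{41079}{94}\right) = \left(-7 + 2 i \sqrt{47}\right) \left(- \frac{41079}{94}\right) = \frac{287553}{94} - \frac{41079 i \sqrt{47}}{47}$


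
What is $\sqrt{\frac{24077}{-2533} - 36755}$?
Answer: $\frac{2 i \sqrt{58971084559}}{2533} \approx 191.74 i$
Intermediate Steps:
$\sqrt{\frac{24077}{-2533} - 36755} = \sqrt{24077 \left(- \frac{1}{2533}\right) - 36755} = \sqrt{- \frac{24077}{2533} - 36755} = \sqrt{- \frac{93124492}{2533}} = \frac{2 i \sqrt{58971084559}}{2533}$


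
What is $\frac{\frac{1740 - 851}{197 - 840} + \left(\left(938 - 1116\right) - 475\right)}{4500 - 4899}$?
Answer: $\frac{140256}{85519} \approx 1.6401$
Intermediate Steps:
$\frac{\frac{1740 - 851}{197 - 840} + \left(\left(938 - 1116\right) - 475\right)}{4500 - 4899} = \frac{\frac{889}{-643} - 653}{-399} = \left(889 \left(- \frac{1}{643}\right) - 653\right) \left(- \frac{1}{399}\right) = \left(- \frac{889}{643} - 653\right) \left(- \frac{1}{399}\right) = \left(- \frac{420768}{643}\right) \left(- \frac{1}{399}\right) = \frac{140256}{85519}$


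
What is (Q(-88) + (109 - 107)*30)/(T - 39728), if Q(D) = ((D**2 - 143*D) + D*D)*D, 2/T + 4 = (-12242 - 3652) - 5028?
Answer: 25846497788/415674065 ≈ 62.180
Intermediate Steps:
T = -1/10463 (T = 2/(-4 + ((-12242 - 3652) - 5028)) = 2/(-4 + (-15894 - 5028)) = 2/(-4 - 20922) = 2/(-20926) = 2*(-1/20926) = -1/10463 ≈ -9.5575e-5)
Q(D) = D*(-143*D + 2*D**2) (Q(D) = ((D**2 - 143*D) + D**2)*D = (-143*D + 2*D**2)*D = D*(-143*D + 2*D**2))
(Q(-88) + (109 - 107)*30)/(T - 39728) = ((-88)**2*(-143 + 2*(-88)) + (109 - 107)*30)/(-1/10463 - 39728) = (7744*(-143 - 176) + 2*30)/(-415674065/10463) = (7744*(-319) + 60)*(-10463/415674065) = (-2470336 + 60)*(-10463/415674065) = -2470276*(-10463/415674065) = 25846497788/415674065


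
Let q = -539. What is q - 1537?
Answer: -2076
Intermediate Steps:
q - 1537 = -539 - 1537 = -2076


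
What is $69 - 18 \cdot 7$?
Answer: $-57$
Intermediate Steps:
$69 - 18 \cdot 7 = 69 - 126 = -57$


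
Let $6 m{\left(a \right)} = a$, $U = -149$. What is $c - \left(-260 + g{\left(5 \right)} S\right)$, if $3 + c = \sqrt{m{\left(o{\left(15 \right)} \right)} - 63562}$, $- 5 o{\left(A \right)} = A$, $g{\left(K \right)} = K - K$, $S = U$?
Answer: $257 + \frac{15 i \sqrt{1130}}{2} \approx 257.0 + 252.12 i$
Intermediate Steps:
$S = -149$
$g{\left(K \right)} = 0$
$o{\left(A \right)} = - \frac{A}{5}$
$m{\left(a \right)} = \frac{a}{6}$
$c = -3 + \frac{15 i \sqrt{1130}}{2}$ ($c = -3 + \sqrt{\frac{\left(- \frac{1}{5}\right) 15}{6} - 63562} = -3 + \sqrt{\frac{1}{6} \left(-3\right) - 63562} = -3 + \sqrt{- \frac{1}{2} - 63562} = -3 + \sqrt{- \frac{127125}{2}} = -3 + \frac{15 i \sqrt{1130}}{2} \approx -3.0 + 252.12 i$)
$c - \left(-260 + g{\left(5 \right)} S\right) = \left(-3 + \frac{15 i \sqrt{1130}}{2}\right) - \left(-260 + 0 \left(-149\right)\right) = \left(-3 + \frac{15 i \sqrt{1130}}{2}\right) - \left(-260 + 0\right) = \left(-3 + \frac{15 i \sqrt{1130}}{2}\right) - -260 = \left(-3 + \frac{15 i \sqrt{1130}}{2}\right) + 260 = 257 + \frac{15 i \sqrt{1130}}{2}$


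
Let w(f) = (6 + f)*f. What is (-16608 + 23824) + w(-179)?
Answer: 38183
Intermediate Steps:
w(f) = f*(6 + f)
(-16608 + 23824) + w(-179) = (-16608 + 23824) - 179*(6 - 179) = 7216 - 179*(-173) = 7216 + 30967 = 38183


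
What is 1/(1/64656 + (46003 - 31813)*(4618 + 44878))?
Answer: 64656/45411027805441 ≈ 1.4238e-9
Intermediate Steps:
1/(1/64656 + (46003 - 31813)*(4618 + 44878)) = 1/(1/64656 + 14190*49496) = 1/(1/64656 + 702348240) = 1/(45411027805441/64656) = 64656/45411027805441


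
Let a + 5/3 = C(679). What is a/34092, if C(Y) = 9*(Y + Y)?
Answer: 36661/102276 ≈ 0.35845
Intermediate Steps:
C(Y) = 18*Y (C(Y) = 9*(2*Y) = 18*Y)
a = 36661/3 (a = -5/3 + 18*679 = -5/3 + 12222 = 36661/3 ≈ 12220.)
a/34092 = (36661/3)/34092 = (36661/3)*(1/34092) = 36661/102276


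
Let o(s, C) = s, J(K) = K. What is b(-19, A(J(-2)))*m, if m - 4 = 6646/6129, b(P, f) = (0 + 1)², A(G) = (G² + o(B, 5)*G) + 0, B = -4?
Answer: 31162/6129 ≈ 5.0844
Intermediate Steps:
A(G) = G² - 4*G (A(G) = (G² - 4*G) + 0 = G² - 4*G)
b(P, f) = 1 (b(P, f) = 1² = 1)
m = 31162/6129 (m = 4 + 6646/6129 = 31162/6129 ≈ 5.0844)
b(-19, A(J(-2)))*m = 1*(31162/6129) = 31162/6129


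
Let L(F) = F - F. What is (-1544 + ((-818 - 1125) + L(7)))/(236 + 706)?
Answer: -3487/942 ≈ -3.7017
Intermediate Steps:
L(F) = 0
(-1544 + ((-818 - 1125) + L(7)))/(236 + 706) = (-1544 + ((-818 - 1125) + 0))/(236 + 706) = (-1544 + (-1943 + 0))/942 = (-1544 - 1943)*(1/942) = -3487*1/942 = -3487/942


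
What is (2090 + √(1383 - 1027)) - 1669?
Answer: 421 + 2*√89 ≈ 439.87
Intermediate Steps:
(2090 + √(1383 - 1027)) - 1669 = (2090 + √356) - 1669 = (2090 + 2*√89) - 1669 = 421 + 2*√89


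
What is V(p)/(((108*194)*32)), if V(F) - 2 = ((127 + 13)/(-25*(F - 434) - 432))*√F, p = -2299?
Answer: 1/335232 + 55*I*√19/1625707584 ≈ 2.983e-6 + 1.4747e-7*I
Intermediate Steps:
V(F) = 2 + 140*√F/(10418 - 25*F) (V(F) = 2 + ((127 + 13)/(-25*(F - 434) - 432))*√F = 2 + (140/(-25*(-434 + F) - 432))*√F = 2 + (140/((10850 - 25*F) - 432))*√F = 2 + (140/(10418 - 25*F))*√F = 2 + 140*√F/(10418 - 25*F))
V(p)/(((108*194)*32)) = (2*(-10418 - 770*I*√19 + 25*(-2299))/(-10418 + 25*(-2299)))/(((108*194)*32)) = (2*(-10418 - 770*I*√19 - 57475)/(-10418 - 57475))/((20952*32)) = (2*(-10418 - 770*I*√19 - 57475)/(-67893))/670464 = (2*(-1/67893)*(-67893 - 770*I*√19))*(1/670464) = (2 + 220*I*√19/9699)*(1/670464) = 1/335232 + 55*I*√19/1625707584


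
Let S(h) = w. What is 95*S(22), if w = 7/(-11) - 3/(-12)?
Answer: -1615/44 ≈ -36.705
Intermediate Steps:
w = -17/44 (w = 7*(-1/11) - 3*(-1/12) = -7/11 + 1/4 = -17/44 ≈ -0.38636)
S(h) = -17/44
95*S(22) = 95*(-17/44) = -1615/44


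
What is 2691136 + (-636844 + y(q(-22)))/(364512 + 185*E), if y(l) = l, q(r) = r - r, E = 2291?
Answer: 2121548355348/788347 ≈ 2.6911e+6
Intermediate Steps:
q(r) = 0
2691136 + (-636844 + y(q(-22)))/(364512 + 185*E) = 2691136 + (-636844 + 0)/(364512 + 185*2291) = 2691136 - 636844/(364512 + 423835) = 2691136 - 636844/788347 = 2121548355348/788347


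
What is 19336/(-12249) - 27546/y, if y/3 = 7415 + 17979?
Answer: -301744351/155525553 ≈ -1.9402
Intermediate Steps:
y = 76182 (y = 3*(7415 + 17979) = 3*25394 = 76182)
19336/(-12249) - 27546/y = 19336/(-12249) - 27546/76182 = 19336*(-1/12249) - 27546*1/76182 = -19336/12249 - 4591/12697 = -301744351/155525553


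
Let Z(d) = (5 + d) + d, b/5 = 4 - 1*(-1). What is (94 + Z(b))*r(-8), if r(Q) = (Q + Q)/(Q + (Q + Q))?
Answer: 298/3 ≈ 99.333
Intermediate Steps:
b = 25 (b = 5*(4 - 1*(-1)) = 5*(4 + 1) = 5*5 = 25)
r(Q) = ⅔ (r(Q) = (2*Q)/(Q + 2*Q) = (2*Q)/((3*Q)) = (2*Q)*(1/(3*Q)) = ⅔)
Z(d) = 5 + 2*d
(94 + Z(b))*r(-8) = (94 + (5 + 2*25))*(⅔) = (94 + (5 + 50))*(⅔) = (94 + 55)*(⅔) = 149*(⅔) = 298/3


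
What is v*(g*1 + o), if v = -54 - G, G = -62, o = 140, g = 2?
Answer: 1136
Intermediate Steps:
v = 8 (v = -54 - 1*(-62) = -54 + 62 = 8)
v*(g*1 + o) = 8*(2*1 + 140) = 8*(2 + 140) = 8*142 = 1136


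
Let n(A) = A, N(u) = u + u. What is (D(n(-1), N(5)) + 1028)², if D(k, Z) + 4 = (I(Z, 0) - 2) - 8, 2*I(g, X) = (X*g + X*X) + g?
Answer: 1038361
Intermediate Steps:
I(g, X) = g/2 + X²/2 + X*g/2 (I(g, X) = ((X*g + X*X) + g)/2 = ((X*g + X²) + g)/2 = ((X² + X*g) + g)/2 = (g + X² + X*g)/2 = g/2 + X²/2 + X*g/2)
N(u) = 2*u
D(k, Z) = -14 + Z/2 (D(k, Z) = -4 + (((Z/2 + (½)*0² + (½)*0*Z) - 2) - 8) = -4 + (((Z/2 + (½)*0 + 0) - 2) - 8) = -4 + (((Z/2 + 0 + 0) - 2) - 8) = -4 + ((Z/2 - 2) - 8) = -4 + ((-2 + Z/2) - 8) = -4 + (-10 + Z/2) = -14 + Z/2)
(D(n(-1), N(5)) + 1028)² = ((-14 + (2*5)/2) + 1028)² = ((-14 + (½)*10) + 1028)² = ((-14 + 5) + 1028)² = (-9 + 1028)² = 1019² = 1038361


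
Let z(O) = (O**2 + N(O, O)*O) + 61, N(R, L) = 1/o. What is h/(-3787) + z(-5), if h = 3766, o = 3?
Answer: 135259/1623 ≈ 83.339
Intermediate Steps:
N(R, L) = 1/3
z(O) = 61 + O**2 + O/3 (z(O) = (O**2 + O/3) + 61 = 61 + O**2 + O/3)
h/(-3787) + z(-5) = 3766/(-3787) + (61 + (-5)**2 + (1/3)*(-5)) = 3766*(-1/3787) + (61 + 25 - 5/3) = -538/541 + 253/3 = 135259/1623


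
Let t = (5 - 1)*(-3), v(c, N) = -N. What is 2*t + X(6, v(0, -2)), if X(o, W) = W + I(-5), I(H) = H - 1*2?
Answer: -29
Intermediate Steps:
I(H) = -2 + H (I(H) = H - 2 = -2 + H)
X(o, W) = -7 + W (X(o, W) = W + (-2 - 5) = W - 7 = -7 + W)
t = -12 (t = 4*(-3) = -12)
2*t + X(6, v(0, -2)) = 2*(-12) + (-7 - 1*(-2)) = -24 + (-7 + 2) = -24 - 5 = -29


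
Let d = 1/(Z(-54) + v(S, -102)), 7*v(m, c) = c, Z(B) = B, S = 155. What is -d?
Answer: 7/480 ≈ 0.014583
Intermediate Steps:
v(m, c) = c/7
d = -7/480 (d = 1/(-54 + (⅐)*(-102)) = 1/(-54 - 102/7) = 1/(-480/7) = -7/480 ≈ -0.014583)
-d = -1*(-7/480) = 7/480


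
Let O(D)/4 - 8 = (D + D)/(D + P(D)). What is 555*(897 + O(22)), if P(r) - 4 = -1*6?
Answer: 520479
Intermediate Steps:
P(r) = -2 (P(r) = 4 - 1*6 = 4 - 6 = -2)
O(D) = 32 + 8*D/(-2 + D) (O(D) = 32 + 4*((D + D)/(D - 2)) = 32 + 4*((2*D)/(-2 + D)) = 32 + 4*(2*D/(-2 + D)) = 32 + 8*D/(-2 + D))
555*(897 + O(22)) = 555*(897 + 8*(-8 + 5*22)/(-2 + 22)) = 555*(897 + 8*(-8 + 110)/20) = 555*(897 + 8*(1/20)*102) = 555*(897 + 204/5) = 555*(4689/5) = 520479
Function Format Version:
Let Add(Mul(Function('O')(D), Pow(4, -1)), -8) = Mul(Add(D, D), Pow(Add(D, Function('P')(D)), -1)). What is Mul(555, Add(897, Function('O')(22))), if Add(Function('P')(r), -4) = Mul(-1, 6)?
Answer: 520479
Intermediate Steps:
Function('P')(r) = -2 (Function('P')(r) = Add(4, Mul(-1, 6)) = Add(4, -6) = -2)
Function('O')(D) = Add(32, Mul(8, D, Pow(Add(-2, D), -1))) (Function('O')(D) = Add(32, Mul(4, Mul(Add(D, D), Pow(Add(D, -2), -1)))) = Add(32, Mul(4, Mul(Mul(2, D), Pow(Add(-2, D), -1)))) = Add(32, Mul(4, Mul(2, D, Pow(Add(-2, D), -1)))) = Add(32, Mul(8, D, Pow(Add(-2, D), -1))))
Mul(555, Add(897, Function('O')(22))) = Mul(555, Add(897, Mul(8, Pow(Add(-2, 22), -1), Add(-8, Mul(5, 22))))) = Mul(555, Add(897, Mul(8, Pow(20, -1), Add(-8, 110)))) = Mul(555, Add(897, Mul(8, Rational(1, 20), 102))) = Mul(555, Add(897, Rational(204, 5))) = Mul(555, Rational(4689, 5)) = 520479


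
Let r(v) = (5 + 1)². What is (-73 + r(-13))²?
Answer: 1369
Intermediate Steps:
r(v) = 36 (r(v) = 6² = 36)
(-73 + r(-13))² = (-73 + 36)² = (-37)² = 1369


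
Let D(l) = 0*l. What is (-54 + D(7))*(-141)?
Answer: 7614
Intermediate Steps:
D(l) = 0
(-54 + D(7))*(-141) = (-54 + 0)*(-141) = -54*(-141) = 7614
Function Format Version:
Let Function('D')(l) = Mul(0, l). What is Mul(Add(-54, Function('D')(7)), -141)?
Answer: 7614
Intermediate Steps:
Function('D')(l) = 0
Mul(Add(-54, Function('D')(7)), -141) = Mul(Add(-54, 0), -141) = Mul(-54, -141) = 7614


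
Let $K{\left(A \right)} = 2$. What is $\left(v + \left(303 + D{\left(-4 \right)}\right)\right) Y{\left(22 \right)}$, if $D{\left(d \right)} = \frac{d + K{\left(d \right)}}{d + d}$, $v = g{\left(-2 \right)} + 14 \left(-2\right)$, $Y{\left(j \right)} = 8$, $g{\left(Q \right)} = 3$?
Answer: $2226$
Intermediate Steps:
$v = -25$ ($v = 3 + 14 \left(-2\right) = 3 - 28 = -25$)
$D{\left(d \right)} = \frac{2 + d}{2 d}$ ($D{\left(d \right)} = \frac{d + 2}{d + d} = \frac{2 + d}{2 d}$)
$\left(v + \left(303 + D{\left(-4 \right)}\right)\right) Y{\left(22 \right)} = \left(-25 + \left(303 + \frac{2 - 4}{2 \left(-4\right)}\right)\right) 8 = \left(-25 + \left(303 + \frac{1}{2} \left(- \frac{1}{4}\right) \left(-2\right)\right)\right) 8 = \left(-25 + \left(303 + \frac{1}{4}\right)\right) 8 = \left(-25 + \frac{1213}{4}\right) 8 = \frac{1113}{4} \cdot 8 = 2226$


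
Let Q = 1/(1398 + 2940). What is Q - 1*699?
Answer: -3032261/4338 ≈ -699.00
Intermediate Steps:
Q = 1/4338 ≈ 0.00023052
Q - 1*699 = 1/4338 - 1*699 = 1/4338 - 699 = -3032261/4338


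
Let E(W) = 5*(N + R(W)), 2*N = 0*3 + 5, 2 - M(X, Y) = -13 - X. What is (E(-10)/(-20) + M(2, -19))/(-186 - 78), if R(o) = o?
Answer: -151/2112 ≈ -0.071496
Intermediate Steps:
M(X, Y) = 15 + X (M(X, Y) = 2 - (-13 - X) = 2 + (13 + X) = 15 + X)
N = 5/2 (N = (0*3 + 5)/2 = (0 + 5)/2 = (½)*5 = 5/2 ≈ 2.5000)
E(W) = 25/2 + 5*W (E(W) = 5*(5/2 + W) = 25/2 + 5*W)
(E(-10)/(-20) + M(2, -19))/(-186 - 78) = ((25/2 + 5*(-10))/(-20) + (15 + 2))/(-186 - 78) = ((25/2 - 50)*(-1/20) + 17)/(-264) = (-75/2*(-1/20) + 17)*(-1/264) = (15/8 + 17)*(-1/264) = (151/8)*(-1/264) = -151/2112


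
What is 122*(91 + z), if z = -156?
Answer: -7930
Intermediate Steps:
122*(91 + z) = 122*(91 - 156) = 122*(-65) = -7930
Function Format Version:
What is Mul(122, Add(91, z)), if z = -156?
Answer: -7930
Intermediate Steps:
Mul(122, Add(91, z)) = Mul(122, Add(91, -156)) = Mul(122, -65) = -7930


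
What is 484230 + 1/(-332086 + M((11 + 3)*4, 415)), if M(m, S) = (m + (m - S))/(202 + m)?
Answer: 13829365232224/28559497 ≈ 4.8423e+5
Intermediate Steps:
M(m, S) = (-S + 2*m)/(202 + m)
484230 + 1/(-332086 + M((11 + 3)*4, 415)) = 484230 + 1/(-332086 + (-1*415 + 2*((11 + 3)*4))/(202 + (11 + 3)*4)) = 484230 + 1/(-332086 + (-415 + 2*(14*4))/(202 + 14*4)) = 484230 + 1/(-332086 + (-415 + 2*56)/(202 + 56)) = 484230 + 1/(-332086 + (-415 + 112)/258) = 484230 + 1/(-332086 + (1/258)*(-303)) = 484230 + 1/(-332086 - 101/86) = 484230 + 1/(-28559497/86) = 484230 - 86/28559497 = 13829365232224/28559497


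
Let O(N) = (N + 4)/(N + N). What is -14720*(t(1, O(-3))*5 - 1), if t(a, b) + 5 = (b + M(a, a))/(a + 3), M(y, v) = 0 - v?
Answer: 1212560/3 ≈ 4.0419e+5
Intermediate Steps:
O(N) = (4 + N)/(2*N) (O(N) = (4 + N)/((2*N)) = (4 + N)*(1/(2*N)) = (4 + N)/(2*N))
M(y, v) = -v
t(a, b) = -5 + (b - a)/(3 + a) (t(a, b) = -5 + (b - a)/(a + 3) = -5 + (b - a)/(3 + a))
-14720*(t(1, O(-3))*5 - 1) = -14720*(((-15 + (1/2)*(4 - 3)/(-3) - 6*1)/(3 + 1))*5 - 1) = -14720*(((-15 + (1/2)*(-1/3)*1 - 6)/4)*5 - 1) = -14720*(((-15 - 1/6 - 6)/4)*5 - 1) = -14720*(((1/4)*(-127/6))*5 - 1) = -14720*(-127/24*5 - 1) = -14720*(-635/24 - 1) = -14720*(-659/24) = 1212560/3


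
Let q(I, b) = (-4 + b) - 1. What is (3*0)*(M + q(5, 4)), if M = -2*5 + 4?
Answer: 0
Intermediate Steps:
q(I, b) = -5 + b
M = -6 (M = -10 + 4 = -6)
(3*0)*(M + q(5, 4)) = (3*0)*(-6 + (-5 + 4)) = 0*(-6 - 1) = 0*(-7) = 0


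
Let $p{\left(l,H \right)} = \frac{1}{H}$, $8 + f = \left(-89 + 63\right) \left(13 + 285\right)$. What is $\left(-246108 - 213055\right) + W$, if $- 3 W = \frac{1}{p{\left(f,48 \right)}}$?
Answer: $-459179$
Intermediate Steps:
$f = -7756$ ($f = -8 + \left(-89 + 63\right) \left(13 + 285\right) = -8 - 7748 = -7756$)
$W = -16$ ($W = - \frac{1}{3 \cdot \frac{1}{48}} = - \frac{\frac{1}{\frac{1}{48}}}{3} = \left(- \frac{1}{3}\right) 48 = -16$)
$\left(-246108 - 213055\right) + W = \left(-246108 - 213055\right) - 16 = -459163 - 16 = -459179$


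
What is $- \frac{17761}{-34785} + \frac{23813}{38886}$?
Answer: $\frac{506329817}{450883170} \approx 1.123$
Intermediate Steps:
$- \frac{17761}{-34785} + \frac{23813}{38886} = \left(-17761\right) \left(- \frac{1}{34785}\right) + 23813 \cdot \frac{1}{38886} = \frac{17761}{34785} + \frac{23813}{38886} = \frac{506329817}{450883170}$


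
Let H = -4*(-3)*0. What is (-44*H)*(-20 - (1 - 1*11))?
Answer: 0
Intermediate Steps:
H = 0 (H = 12*0 = 0)
(-44*H)*(-20 - (1 - 1*11)) = (-44*0)*(-20 - (1 - 1*11)) = 0*(-20 - (1 - 11)) = 0*(-20 - 1*(-10)) = 0*(-20 + 10) = 0*(-10) = 0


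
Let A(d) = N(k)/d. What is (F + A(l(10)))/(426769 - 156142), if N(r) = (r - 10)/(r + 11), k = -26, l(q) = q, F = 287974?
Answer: 7199356/6765675 ≈ 1.0641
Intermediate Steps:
N(r) = (-10 + r)/(11 + r)
A(d) = 12/(5*d) (A(d) = ((-10 - 26)/(11 - 26))/d = (-36/(-15))/d = (-1/15*(-36))/d = 12/(5*d))
(F + A(l(10)))/(426769 - 156142) = (287974 + (12/5)/10)/(426769 - 156142) = (287974 + (12/5)*(1/10))/270627 = (287974 + 6/25)*(1/270627) = (7199356/25)*(1/270627) = 7199356/6765675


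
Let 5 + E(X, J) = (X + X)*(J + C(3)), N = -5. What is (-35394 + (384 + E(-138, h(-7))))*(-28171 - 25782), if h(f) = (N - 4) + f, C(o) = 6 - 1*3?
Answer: 1695580931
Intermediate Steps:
C(o) = 3 (C(o) = 6 - 3 = 3)
h(f) = -9 + f (h(f) = (-5 - 4) + f = -9 + f)
E(X, J) = -5 + 2*X*(3 + J) (E(X, J) = -5 + (X + X)*(J + 3) = -5 + (2*X)*(3 + J) = -5 + 2*X*(3 + J))
(-35394 + (384 + E(-138, h(-7))))*(-28171 - 25782) = (-35394 + (384 + (-5 + 6*(-138) + 2*(-9 - 7)*(-138))))*(-28171 - 25782) = (-35394 + (384 + (-5 - 828 + 2*(-16)*(-138))))*(-53953) = (-35394 + (384 + (-5 - 828 + 4416)))*(-53953) = (-35394 + (384 + 3583))*(-53953) = (-35394 + 3967)*(-53953) = -31427*(-53953) = 1695580931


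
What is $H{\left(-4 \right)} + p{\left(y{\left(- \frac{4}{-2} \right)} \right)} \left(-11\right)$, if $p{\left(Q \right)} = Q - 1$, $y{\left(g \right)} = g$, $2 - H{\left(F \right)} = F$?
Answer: $-5$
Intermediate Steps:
$H{\left(F \right)} = 2 - F$
$p{\left(Q \right)} = -1 + Q$
$H{\left(-4 \right)} + p{\left(y{\left(- \frac{4}{-2} \right)} \right)} \left(-11\right) = \left(2 - -4\right) + \left(-1 - \frac{4}{-2}\right) \left(-11\right) = \left(2 + 4\right) + \left(-1 - -2\right) \left(-11\right) = 6 + \left(-1 + 2\right) \left(-11\right) = 6 + 1 \left(-11\right) = 6 - 11 = -5$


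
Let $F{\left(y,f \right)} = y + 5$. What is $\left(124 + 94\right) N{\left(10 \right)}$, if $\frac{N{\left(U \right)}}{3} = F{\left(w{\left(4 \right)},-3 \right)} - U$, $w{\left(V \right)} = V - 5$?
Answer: $-3924$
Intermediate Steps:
$w{\left(V \right)} = -5 + V$ ($w{\left(V \right)} = V - 5 = -5 + V$)
$F{\left(y,f \right)} = 5 + y$
$N{\left(U \right)} = 12 - 3 U$ ($N{\left(U \right)} = 3 \left(\left(5 + \left(-5 + 4\right)\right) - U\right) = 3 \left(\left(5 - 1\right) - U\right) = 3 \left(4 - U\right) = 12 - 3 U$)
$\left(124 + 94\right) N{\left(10 \right)} = \left(124 + 94\right) \left(12 - 30\right) = 218 \left(12 - 30\right) = 218 \left(-18\right) = -3924$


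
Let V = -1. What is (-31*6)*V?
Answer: 186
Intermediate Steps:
(-31*6)*V = -31*6*(-1) = -186*(-1) = 186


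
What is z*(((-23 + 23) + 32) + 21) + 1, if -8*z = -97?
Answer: 5149/8 ≈ 643.63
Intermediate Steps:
z = 97/8 (z = -1/8*(-97) = 97/8 ≈ 12.125)
z*(((-23 + 23) + 32) + 21) + 1 = 97*(((-23 + 23) + 32) + 21)/8 + 1 = 97*((0 + 32) + 21)/8 + 1 = 97*(32 + 21)/8 + 1 = (97/8)*53 + 1 = 5141/8 + 1 = 5149/8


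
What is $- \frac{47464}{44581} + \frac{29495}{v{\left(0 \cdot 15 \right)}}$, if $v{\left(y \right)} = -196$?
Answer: $- \frac{1324219539}{8737876} \approx -151.55$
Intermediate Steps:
$- \frac{47464}{44581} + \frac{29495}{v{\left(0 \cdot 15 \right)}} = - \frac{47464}{44581} + \frac{29495}{-196} = \left(-47464\right) \frac{1}{44581} + 29495 \left(- \frac{1}{196}\right) = - \frac{47464}{44581} - \frac{29495}{196} = - \frac{1324219539}{8737876}$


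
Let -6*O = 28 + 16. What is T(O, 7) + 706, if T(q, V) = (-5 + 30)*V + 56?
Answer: 937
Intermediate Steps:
O = -22/3 (O = -(28 + 16)/6 = -⅙*44 = -22/3 ≈ -7.3333)
T(q, V) = 56 + 25*V (T(q, V) = 25*V + 56 = 56 + 25*V)
T(O, 7) + 706 = (56 + 25*7) + 706 = (56 + 175) + 706 = 231 + 706 = 937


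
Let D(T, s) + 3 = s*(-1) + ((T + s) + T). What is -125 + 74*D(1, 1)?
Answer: -199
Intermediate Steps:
D(T, s) = -3 + 2*T (D(T, s) = -3 + (s*(-1) + ((T + s) + T)) = -3 + (-s + (s + 2*T)) = -3 + 2*T)
-125 + 74*D(1, 1) = -125 + 74*(-3 + 2*1) = -125 + 74*(-3 + 2) = -125 + 74*(-1) = -125 - 74 = -199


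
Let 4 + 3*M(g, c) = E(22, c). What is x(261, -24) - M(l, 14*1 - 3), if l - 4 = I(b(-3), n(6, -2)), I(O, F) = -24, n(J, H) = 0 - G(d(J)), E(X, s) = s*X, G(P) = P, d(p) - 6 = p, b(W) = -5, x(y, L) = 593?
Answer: 1541/3 ≈ 513.67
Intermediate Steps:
d(p) = 6 + p
E(X, s) = X*s
n(J, H) = -6 - J (n(J, H) = 0 - (6 + J) = 0 + (-6 - J) = -6 - J)
l = -20 (l = 4 - 24 = -20)
M(g, c) = -4/3 + 22*c/3 (M(g, c) = -4/3 + (22*c)/3 = -4/3 + 22*c/3)
x(261, -24) - M(l, 14*1 - 3) = 593 - (-4/3 + 22*(14*1 - 3)/3) = 593 - (-4/3 + 22*(14 - 3)/3) = 593 - (-4/3 + (22/3)*11) = 593 - (-4/3 + 242/3) = 593 - 1*238/3 = 593 - 238/3 = 1541/3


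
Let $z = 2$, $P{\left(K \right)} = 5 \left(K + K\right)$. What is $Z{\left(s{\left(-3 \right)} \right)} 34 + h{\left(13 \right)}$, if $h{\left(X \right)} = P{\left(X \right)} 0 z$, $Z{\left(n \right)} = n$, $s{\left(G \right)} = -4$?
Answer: $-136$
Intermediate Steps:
$P{\left(K \right)} = 10 K$ ($P{\left(K \right)} = 5 \cdot 2 K = 10 K$)
$h{\left(X \right)} = 0$ ($h{\left(X \right)} = 10 X 0 \cdot 2 = 0 \cdot 2 = 0$)
$Z{\left(s{\left(-3 \right)} \right)} 34 + h{\left(13 \right)} = \left(-4\right) 34 + 0 = -136 + 0 = -136$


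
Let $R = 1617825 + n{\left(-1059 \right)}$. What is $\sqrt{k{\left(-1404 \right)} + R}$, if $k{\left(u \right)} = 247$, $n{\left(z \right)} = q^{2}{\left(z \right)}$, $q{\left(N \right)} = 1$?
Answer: $\sqrt{1618073} \approx 1272.0$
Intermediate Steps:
$n{\left(z \right)} = 1$ ($n{\left(z \right)} = 1^{2} = 1$)
$R = 1617826$ ($R = 1617825 + 1 = 1617826$)
$\sqrt{k{\left(-1404 \right)} + R} = \sqrt{247 + 1617826} = \sqrt{1618073}$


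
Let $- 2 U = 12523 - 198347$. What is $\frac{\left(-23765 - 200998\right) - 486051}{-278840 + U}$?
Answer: $\frac{118469}{30988} \approx 3.8231$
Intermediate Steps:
$U = 92912$ ($U = - \frac{12523 - 198347}{2} = \left(- \frac{1}{2}\right) \left(-185824\right) = 92912$)
$\frac{\left(-23765 - 200998\right) - 486051}{-278840 + U} = \frac{\left(-23765 - 200998\right) - 486051}{-278840 + 92912} = \frac{-224763 - 486051}{-185928} = \left(-710814\right) \left(- \frac{1}{185928}\right) = \frac{118469}{30988}$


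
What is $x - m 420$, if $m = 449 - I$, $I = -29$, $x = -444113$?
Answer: $-644873$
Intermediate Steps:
$m = 478$ ($m = 449 - -29 = 449 + 29 = 478$)
$x - m 420 = -444113 - 478 \cdot 420 = -444113 - 200760 = -644873$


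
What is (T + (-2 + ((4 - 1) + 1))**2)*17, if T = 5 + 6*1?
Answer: 255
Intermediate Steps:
T = 11 (T = 5 + 6 = 11)
(T + (-2 + ((4 - 1) + 1))**2)*17 = (11 + (-2 + ((4 - 1) + 1))**2)*17 = (11 + (-2 + (3 + 1))**2)*17 = (11 + (-2 + 4)**2)*17 = (11 + 2**2)*17 = (11 + 4)*17 = 15*17 = 255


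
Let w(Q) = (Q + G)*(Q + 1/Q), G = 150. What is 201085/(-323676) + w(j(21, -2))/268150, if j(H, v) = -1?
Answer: -27008699099/43396859700 ≈ -0.62236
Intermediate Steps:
w(Q) = (150 + Q)*(Q + 1/Q) (w(Q) = (Q + 150)*(Q + 1/Q) = (150 + Q)*(Q + 1/Q))
201085/(-323676) + w(j(21, -2))/268150 = 201085/(-323676) + (1 + (-1)² + 150*(-1) + 150/(-1))/268150 = 201085*(-1/323676) + (1 + 1 - 150 + 150*(-1))*(1/268150) = -201085/323676 + (1 + 1 - 150 - 150)*(1/268150) = -201085/323676 - 298*1/268150 = -201085/323676 - 149/134075 = -27008699099/43396859700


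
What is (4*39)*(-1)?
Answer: -156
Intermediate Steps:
(4*39)*(-1) = 156*(-1) = -156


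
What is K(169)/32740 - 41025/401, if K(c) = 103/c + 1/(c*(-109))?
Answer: -12371159113437/120922259770 ≈ -102.31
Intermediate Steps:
K(c) = 11226/(109*c) (K(c) = 103/c - 1/109/c = 103/c - 1/(109*c) = 11226/(109*c))
K(169)/32740 - 41025/401 = ((11226/109)/169)/32740 - 41025/401 = ((11226/109)*(1/169))*(1/32740) - 41025*1/401 = (11226/18421)*(1/32740) - 41025/401 = 5613/301551770 - 41025/401 = -12371159113437/120922259770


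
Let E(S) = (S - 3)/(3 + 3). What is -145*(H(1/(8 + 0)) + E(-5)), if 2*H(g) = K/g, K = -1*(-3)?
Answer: -4640/3 ≈ -1546.7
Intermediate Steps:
E(S) = -½ + S/6 (E(S) = (-3 + S)/6 = (-3 + S)*(⅙) = -½ + S/6)
K = 3
H(g) = 3/(2*g) (H(g) = (3/g)/2 = 3/(2*g))
-145*(H(1/(8 + 0)) + E(-5)) = -145*(3/(2*(1/(8 + 0))) + (-½ + (⅙)*(-5))) = -145*(3/(2*(1/8)) + (-½ - ⅚)) = -145*(3/(2*(⅛)) - 4/3) = -145*((3/2)*8 - 4/3) = -145*(12 - 4/3) = -145*32/3 = -4640/3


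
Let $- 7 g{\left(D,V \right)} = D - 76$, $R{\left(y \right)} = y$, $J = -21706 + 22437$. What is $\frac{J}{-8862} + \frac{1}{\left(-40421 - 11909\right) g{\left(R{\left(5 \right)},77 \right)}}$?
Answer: $- \frac{679010341}{8231535165} \approx -0.082489$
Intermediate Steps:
$J = 731$
$g{\left(D,V \right)} = \frac{76}{7} - \frac{D}{7}$ ($g{\left(D,V \right)} = - \frac{D - 76}{7} = - \frac{-76 + D}{7} = \frac{76}{7} - \frac{D}{7}$)
$\frac{J}{-8862} + \frac{1}{\left(-40421 - 11909\right) g{\left(R{\left(5 \right)},77 \right)}} = \frac{731}{-8862} + \frac{1}{\left(-40421 - 11909\right) \left(\frac{76}{7} - \frac{5}{7}\right)} = 731 \left(- \frac{1}{8862}\right) + \frac{1}{\left(-52330\right) \left(\frac{76}{7} - \frac{5}{7}\right)} = - \frac{731}{8862} - \frac{1}{52330 \cdot \frac{71}{7}} = - \frac{731}{8862} - \frac{7}{3715430} = - \frac{679010341}{8231535165}$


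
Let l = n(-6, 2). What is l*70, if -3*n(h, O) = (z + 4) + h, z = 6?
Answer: -280/3 ≈ -93.333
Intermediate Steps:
n(h, O) = -10/3 - h/3 (n(h, O) = -((6 + 4) + h)/3 = -(10 + h)/3 = -10/3 - h/3)
l = -4/3 (l = -10/3 - ⅓*(-6) = -10/3 + 2 = -4/3 ≈ -1.3333)
l*70 = -4/3*70 = -280/3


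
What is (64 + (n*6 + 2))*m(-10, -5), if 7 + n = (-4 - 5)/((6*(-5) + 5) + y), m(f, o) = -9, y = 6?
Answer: -4590/19 ≈ -241.58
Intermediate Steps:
n = -124/19 (n = -7 + (-4 - 5)/((6*(-5) + 5) + 6) = -7 - 9/((-30 + 5) + 6) = -7 - 9/(-25 + 6) = -7 - 9/(-19) = -7 - 9*(-1/19) = -7 + 9/19 = -124/19 ≈ -6.5263)
(64 + (n*6 + 2))*m(-10, -5) = (64 + (-124/19*6 + 2))*(-9) = (64 + (-744/19 + 2))*(-9) = (64 - 706/19)*(-9) = (510/19)*(-9) = -4590/19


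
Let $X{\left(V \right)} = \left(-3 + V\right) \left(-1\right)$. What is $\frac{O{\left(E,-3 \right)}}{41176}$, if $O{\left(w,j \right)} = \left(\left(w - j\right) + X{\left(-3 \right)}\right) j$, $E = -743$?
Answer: $\frac{1101}{20588} \approx 0.053478$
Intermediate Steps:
$X{\left(V \right)} = 3 - V$
$O{\left(w,j \right)} = j \left(6 + w - j\right)$ ($O{\left(w,j \right)} = \left(\left(w - j\right) + \left(3 - -3\right)\right) j = \left(\left(w - j\right) + \left(3 + 3\right)\right) j = \left(\left(w - j\right) + 6\right) j = \left(6 + w - j\right) j = j \left(6 + w - j\right)$)
$\frac{O{\left(E,-3 \right)}}{41176} = \frac{\left(-3\right) \left(6 - 743 - -3\right)}{41176} = - 3 \left(6 - 743 + 3\right) \frac{1}{41176} = \left(-3\right) \left(-734\right) \frac{1}{41176} = 2202 \cdot \frac{1}{41176} = \frac{1101}{20588}$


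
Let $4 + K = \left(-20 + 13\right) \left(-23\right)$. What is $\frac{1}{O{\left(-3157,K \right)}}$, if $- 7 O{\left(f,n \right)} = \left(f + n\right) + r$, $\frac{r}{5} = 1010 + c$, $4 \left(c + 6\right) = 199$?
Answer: $- \frac{28}{9075} \approx -0.0030854$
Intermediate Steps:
$c = \frac{175}{4}$ ($c = -6 + \frac{1}{4} \cdot 199 = -6 + \frac{199}{4} = \frac{175}{4} \approx 43.75$)
$r = \frac{21075}{4}$ ($r = 5 \left(1010 + \frac{175}{4}\right) = 5 \cdot \frac{4215}{4} = \frac{21075}{4} \approx 5268.8$)
$K = 157$ ($K = -4 + \left(-20 + 13\right) \left(-23\right) = -4 - -161 = -4 + 161 = 157$)
$O{\left(f,n \right)} = - \frac{21075}{28} - \frac{f}{7} - \frac{n}{7}$ ($O{\left(f,n \right)} = - \frac{\left(f + n\right) + \frac{21075}{4}}{7} = - \frac{\frac{21075}{4} + f + n}{7} = - \frac{21075}{28} - \frac{f}{7} - \frac{n}{7}$)
$\frac{1}{O{\left(-3157,K \right)}} = \frac{1}{- \frac{21075}{28} - -451 - \frac{157}{7}} = \frac{1}{- \frac{21075}{28} + 451 - \frac{157}{7}} = \frac{1}{- \frac{9075}{28}} = - \frac{28}{9075}$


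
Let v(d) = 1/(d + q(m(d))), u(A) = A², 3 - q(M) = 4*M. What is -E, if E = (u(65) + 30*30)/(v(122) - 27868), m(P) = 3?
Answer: 579125/3149083 ≈ 0.18390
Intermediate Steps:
q(M) = 3 - 4*M
v(d) = 1/(-9 + d) (v(d) = 1/(d + (3 - 4*3)) = 1/(d + (3 - 12)) = 1/(d - 9) = 1/(-9 + d))
E = -579125/3149083 (E = (65² + 30*30)/(1/(-9 + 122) - 27868) = (4225 + 900)/(1/113 - 27868) = 5125/(1/113 - 27868) = 5125/(-3149083/113) = 5125*(-113/3149083) = -579125/3149083 ≈ -0.18390)
-E = -1*(-579125/3149083) = 579125/3149083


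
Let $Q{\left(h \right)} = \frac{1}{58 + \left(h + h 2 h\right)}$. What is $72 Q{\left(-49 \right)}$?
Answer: $\frac{72}{4811} \approx 0.014966$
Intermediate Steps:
$Q{\left(h \right)} = \frac{1}{58 + h + 2 h^{2}}$ ($Q{\left(h \right)} = \frac{1}{58 + \left(h + 2 h h\right)} = \frac{1}{58 + \left(h + 2 h^{2}\right)} = \frac{1}{58 + h + 2 h^{2}}$)
$72 Q{\left(-49 \right)} = \frac{72}{58 - 49 + 2 \left(-49\right)^{2}} = \frac{72}{58 - 49 + 2 \cdot 2401} = \frac{72}{58 - 49 + 4802} = \frac{72}{4811}$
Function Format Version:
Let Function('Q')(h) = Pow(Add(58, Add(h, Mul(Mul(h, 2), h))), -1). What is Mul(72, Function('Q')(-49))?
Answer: Rational(72, 4811) ≈ 0.014966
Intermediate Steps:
Function('Q')(h) = Pow(Add(58, h, Mul(2, Pow(h, 2))), -1) (Function('Q')(h) = Pow(Add(58, Add(h, Mul(Mul(2, h), h))), -1) = Pow(Add(58, Add(h, Mul(2, Pow(h, 2)))), -1) = Pow(Add(58, h, Mul(2, Pow(h, 2))), -1))
Mul(72, Function('Q')(-49)) = Mul(72, Pow(Add(58, -49, Mul(2, Pow(-49, 2))), -1)) = Mul(72, Pow(Add(58, -49, Mul(2, 2401)), -1)) = Mul(72, Pow(Add(58, -49, 4802), -1)) = Mul(72, Pow(4811, -1)) = Mul(72, Rational(1, 4811)) = Rational(72, 4811)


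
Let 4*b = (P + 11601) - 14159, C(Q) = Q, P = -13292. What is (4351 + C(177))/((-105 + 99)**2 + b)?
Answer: -9056/7853 ≈ -1.1532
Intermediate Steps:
b = -7925/2 (b = ((-13292 + 11601) - 14159)/4 = (-1691 - 14159)/4 = (1/4)*(-15850) = -7925/2 ≈ -3962.5)
(4351 + C(177))/((-105 + 99)**2 + b) = (4351 + 177)/((-105 + 99)**2 - 7925/2) = 4528/((-6)**2 - 7925/2) = 4528/(36 - 7925/2) = 4528/(-7853/2) = 4528*(-2/7853) = -9056/7853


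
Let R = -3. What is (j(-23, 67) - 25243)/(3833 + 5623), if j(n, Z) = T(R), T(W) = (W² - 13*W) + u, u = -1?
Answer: -6299/2364 ≈ -2.6646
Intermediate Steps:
T(W) = -1 + W² - 13*W (T(W) = (W² - 13*W) - 1 = -1 + W² - 13*W)
j(n, Z) = 47 (j(n, Z) = -1 + (-3)² - 13*(-3) = -1 + 9 + 39 = 47)
(j(-23, 67) - 25243)/(3833 + 5623) = (47 - 25243)/(3833 + 5623) = -25196/9456 = -25196*1/9456 = -6299/2364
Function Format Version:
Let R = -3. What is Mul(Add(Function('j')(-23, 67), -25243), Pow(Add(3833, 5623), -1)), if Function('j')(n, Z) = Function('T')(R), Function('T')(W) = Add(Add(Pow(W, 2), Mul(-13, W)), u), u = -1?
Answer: Rational(-6299, 2364) ≈ -2.6646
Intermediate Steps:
Function('T')(W) = Add(-1, Pow(W, 2), Mul(-13, W)) (Function('T')(W) = Add(Add(Pow(W, 2), Mul(-13, W)), -1) = Add(-1, Pow(W, 2), Mul(-13, W)))
Function('j')(n, Z) = 47 (Function('j')(n, Z) = Add(-1, Pow(-3, 2), Mul(-13, -3)) = Add(-1, 9, 39) = 47)
Mul(Add(Function('j')(-23, 67), -25243), Pow(Add(3833, 5623), -1)) = Mul(Add(47, -25243), Pow(Add(3833, 5623), -1)) = Mul(-25196, Pow(9456, -1)) = Mul(-25196, Rational(1, 9456)) = Rational(-6299, 2364)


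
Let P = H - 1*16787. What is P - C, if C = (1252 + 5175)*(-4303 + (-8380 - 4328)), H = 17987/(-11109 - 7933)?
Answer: 2081536414233/19042 ≈ 1.0931e+8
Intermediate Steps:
H = -17987/19042 (H = 17987/(-19042) = 17987*(-1/19042) = -17987/19042 ≈ -0.94460)
P = -319676041/19042 (P = -17987/19042 - 1*16787 = -17987/19042 - 16787 = -319676041/19042 ≈ -16788.)
C = -109329697 (C = 6427*(-4303 - 12708) = 6427*(-17011) = -109329697)
P - C = -319676041/19042 - 1*(-109329697) = -319676041/19042 + 109329697 = 2081536414233/19042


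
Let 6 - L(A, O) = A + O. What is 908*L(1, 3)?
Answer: 1816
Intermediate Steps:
L(A, O) = 6 - A - O (L(A, O) = 6 - (A + O) = 6 + (-A - O) = 6 - A - O)
908*L(1, 3) = 908*(6 - 1*1 - 1*3) = 908*(6 - 1 - 3) = 908*2 = 1816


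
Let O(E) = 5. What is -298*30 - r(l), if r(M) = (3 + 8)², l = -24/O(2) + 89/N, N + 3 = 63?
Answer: -9061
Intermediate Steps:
N = 60 (N = -3 + 63 = 60)
l = -199/60 (l = -24/5 + 89/60 = -199/60 ≈ -3.3167)
r(M) = 121 (r(M) = 11² = 121)
-298*30 - r(l) = -298*30 - 1*121 = -8940 - 121 = -9061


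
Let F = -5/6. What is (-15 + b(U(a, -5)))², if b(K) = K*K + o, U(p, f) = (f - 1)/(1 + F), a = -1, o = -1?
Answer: 1638400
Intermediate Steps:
F = -⅚ (F = -5*⅙ = -⅚ ≈ -0.83333)
U(p, f) = -6 + 6*f (U(p, f) = (f - 1)/(1 - ⅚) = (-1 + f)/(⅙) = (-1 + f)*6 = -6 + 6*f)
b(K) = -1 + K² (b(K) = K*K - 1 = K² - 1 = -1 + K²)
(-15 + b(U(a, -5)))² = (-15 + (-1 + (-6 + 6*(-5))²))² = (-15 + (-1 + (-6 - 30)²))² = (-15 + (-1 + (-36)²))² = (-15 + (-1 + 1296))² = (-15 + 1295)² = 1280² = 1638400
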